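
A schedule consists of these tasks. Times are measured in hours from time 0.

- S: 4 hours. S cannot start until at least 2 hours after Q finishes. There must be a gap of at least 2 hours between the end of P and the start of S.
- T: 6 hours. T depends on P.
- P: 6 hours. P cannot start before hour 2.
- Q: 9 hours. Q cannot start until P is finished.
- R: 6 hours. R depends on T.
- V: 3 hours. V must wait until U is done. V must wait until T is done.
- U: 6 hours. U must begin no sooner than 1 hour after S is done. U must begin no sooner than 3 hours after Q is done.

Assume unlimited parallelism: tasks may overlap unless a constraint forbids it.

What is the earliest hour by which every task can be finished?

After its own release at hour 2, P can start at hour 2 and finishes at hour 8.
T waits on P (finishes hour 8), so it starts at hour 8 and finishes at 8 + 6 = hour 14.
After T (finishes hour 14), R can start at hour 14 and finishes at hour 20.
Q cannot begin until P (finishes hour 8). It runs from hour 8 to 8 + 9 = hour 17.
S has to wait for Q (finishes hour 17, plus 2-hour gap → hour 19); P (finishes hour 8, plus 2-hour gap → hour 10). The latest of these is hour 19, so S runs hour 19 to 19 + 4 = hour 23.
U has to wait for S (finishes hour 23, plus 1-hour gap → hour 24); Q (finishes hour 17, plus 3-hour gap → hour 20). The latest of these is hour 24, so U runs hour 24 to 24 + 6 = hour 30.
V needs all of U (finishes hour 30); T (finishes hour 14). That puts its earliest start at hour 30; it finishes at 30 + 3 = hour 33.
All tasks are finished once the last one completes. Finish times: P at 8, Q at 17, R at 20, S at 23, T at 14, U at 30, V at 33. The latest is hour 33.

33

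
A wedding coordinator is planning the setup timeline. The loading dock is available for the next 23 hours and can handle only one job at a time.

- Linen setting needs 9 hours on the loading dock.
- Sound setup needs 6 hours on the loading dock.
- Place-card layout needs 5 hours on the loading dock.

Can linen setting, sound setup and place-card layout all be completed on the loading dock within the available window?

Yes

Running back to back, the jobs need 9 + 6 + 5 = 20 hours on the loading dock.
Since 20 ≤ 23, they fit within the window.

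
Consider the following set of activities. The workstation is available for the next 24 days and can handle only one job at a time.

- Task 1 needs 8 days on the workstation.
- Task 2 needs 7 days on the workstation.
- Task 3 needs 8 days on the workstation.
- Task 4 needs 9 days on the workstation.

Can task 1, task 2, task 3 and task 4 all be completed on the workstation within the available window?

Running back to back, the jobs need 8 + 7 + 8 + 9 = 32 days on the workstation.
Since 32 > 24, they cannot all fit.

No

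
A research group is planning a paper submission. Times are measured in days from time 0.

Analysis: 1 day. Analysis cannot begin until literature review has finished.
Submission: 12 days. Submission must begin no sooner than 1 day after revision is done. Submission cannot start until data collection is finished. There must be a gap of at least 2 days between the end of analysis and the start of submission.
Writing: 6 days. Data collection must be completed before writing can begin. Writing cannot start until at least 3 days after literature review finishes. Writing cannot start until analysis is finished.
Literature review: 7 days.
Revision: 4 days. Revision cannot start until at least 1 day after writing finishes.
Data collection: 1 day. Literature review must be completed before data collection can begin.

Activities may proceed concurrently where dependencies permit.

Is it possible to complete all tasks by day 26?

Literature review has no prerequisites, so it starts at day 0 and finishes at day 7.
Analysis cannot begin until literature review (finishes day 7). It runs from day 7 to 7 + 1 = day 8.
After literature review (finishes day 7), data collection can start at day 7 and finishes at day 8.
Writing has to wait for data collection (finishes day 8); literature review (finishes day 7, plus 3-day gap → day 10); analysis (finishes day 8). The latest of these is day 10, so writing runs day 10 to 10 + 6 = day 16.
After writing (finishes day 16, plus 1-day gap → day 17), revision can start at day 17 and finishes at day 21.
Submission has to wait for revision (finishes day 21, plus 1-day gap → day 22); data collection (finishes day 8); analysis (finishes day 8, plus 2-day gap → day 10). The latest of these is day 22, so submission runs day 22 to 22 + 12 = day 34.
The earliest everything can be done is day 34, which is after the deadline of 26, so it is not possible.

No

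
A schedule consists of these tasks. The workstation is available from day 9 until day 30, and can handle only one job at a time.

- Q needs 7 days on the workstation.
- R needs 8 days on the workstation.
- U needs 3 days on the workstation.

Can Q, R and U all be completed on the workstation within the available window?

The workstation window is 30 − 9 = 21 days.
Running back to back, the jobs need 7 + 8 + 3 = 18 days on the workstation.
Since 18 ≤ 21, they fit within the window.

Yes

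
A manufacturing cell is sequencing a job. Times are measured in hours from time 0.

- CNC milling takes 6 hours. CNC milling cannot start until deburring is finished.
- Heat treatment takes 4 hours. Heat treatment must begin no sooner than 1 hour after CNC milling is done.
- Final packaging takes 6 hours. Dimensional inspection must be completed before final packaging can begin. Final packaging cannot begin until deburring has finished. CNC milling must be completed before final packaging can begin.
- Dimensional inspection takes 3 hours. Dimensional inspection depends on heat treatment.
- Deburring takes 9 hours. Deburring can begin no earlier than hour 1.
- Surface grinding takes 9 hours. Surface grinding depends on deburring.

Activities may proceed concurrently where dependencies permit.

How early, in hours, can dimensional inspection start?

Deburring cannot begin until its own release at hour 1. It runs from hour 1 to 1 + 9 = hour 10.
After deburring (finishes hour 10), CNC milling can start at hour 10 and finishes at hour 16.
After CNC milling (finishes hour 16, plus 1-hour gap → hour 17), heat treatment can start at hour 17 and finishes at hour 21.
Dimensional inspection waits on heat treatment (finishes hour 21), so the earliest it can start is hour 21.

21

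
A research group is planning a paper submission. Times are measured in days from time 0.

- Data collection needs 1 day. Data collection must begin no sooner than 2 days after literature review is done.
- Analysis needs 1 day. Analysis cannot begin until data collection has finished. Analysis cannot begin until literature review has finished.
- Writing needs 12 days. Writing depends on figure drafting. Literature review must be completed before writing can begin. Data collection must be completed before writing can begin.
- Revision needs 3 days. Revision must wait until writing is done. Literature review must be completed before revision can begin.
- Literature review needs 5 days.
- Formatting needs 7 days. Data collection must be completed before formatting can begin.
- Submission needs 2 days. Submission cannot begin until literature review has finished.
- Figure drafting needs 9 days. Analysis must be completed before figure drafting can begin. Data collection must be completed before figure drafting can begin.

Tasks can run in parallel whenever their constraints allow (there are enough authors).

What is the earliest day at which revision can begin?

Literature review can start immediately at day 0; it finishes at day 5.
Data collection waits on literature review (finishes day 5, plus 2-day gap → day 7), so it starts at day 7 and finishes at 7 + 1 = day 8.
Analysis cannot start until data collection (finishes day 8); literature review (finishes day 5). The controlling bound is day 8, so analysis finishes at 8 + 1 = day 9.
For figure drafting: analysis (finishes day 9); data collection (finishes day 8). Taking the maximum gives a start of day 9, and it finishes at 9 + 9 = day 18.
Writing cannot start until figure drafting (finishes day 18); literature review (finishes day 5); data collection (finishes day 8). The controlling bound is day 18, so writing finishes at 18 + 12 = day 30.
Revision waits on writing (finishes day 30); literature review (finishes day 5). The latest of these is day 30, which is the earliest revision can start.

30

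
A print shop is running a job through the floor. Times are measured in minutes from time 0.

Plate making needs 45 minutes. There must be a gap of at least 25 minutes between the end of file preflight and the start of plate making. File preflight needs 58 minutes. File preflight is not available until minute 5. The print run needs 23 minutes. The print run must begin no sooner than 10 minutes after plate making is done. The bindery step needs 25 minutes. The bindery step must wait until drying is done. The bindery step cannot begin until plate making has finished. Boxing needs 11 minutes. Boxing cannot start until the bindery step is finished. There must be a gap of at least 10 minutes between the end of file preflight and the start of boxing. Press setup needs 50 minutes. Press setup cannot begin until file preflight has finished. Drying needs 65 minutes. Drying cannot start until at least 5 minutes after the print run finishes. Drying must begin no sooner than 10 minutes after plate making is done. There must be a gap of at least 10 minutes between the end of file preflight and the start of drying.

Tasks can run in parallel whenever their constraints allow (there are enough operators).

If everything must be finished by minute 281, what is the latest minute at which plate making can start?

Boxing must finish by minute 281; it takes 11 minutes, so it must start by 281 − 11 = minute 270.
Since boxing (must start by minute 270) depends on it, the bindery step must finish by minute 270. Backing off its 25-minute duration gives a latest start of minute 245.
Drying feeds into the bindery step (must start by minute 245); so drying must finish by minute 245 and therefore start by minute 180.
The print run feeds into drying (must start by minute 180, minus 5-minute gap → minute 175); so the print run must finish by minute 175 and therefore start by minute 152.
Plate making must finish in time for the print run (must start by minute 152, minus 10-minute gap → minute 142); drying (must start by minute 180, minus 10-minute gap → minute 170); the bindery step (must start by minute 245). The tightest is minute 142, so plate making must start by 142 − 45 = minute 97.

97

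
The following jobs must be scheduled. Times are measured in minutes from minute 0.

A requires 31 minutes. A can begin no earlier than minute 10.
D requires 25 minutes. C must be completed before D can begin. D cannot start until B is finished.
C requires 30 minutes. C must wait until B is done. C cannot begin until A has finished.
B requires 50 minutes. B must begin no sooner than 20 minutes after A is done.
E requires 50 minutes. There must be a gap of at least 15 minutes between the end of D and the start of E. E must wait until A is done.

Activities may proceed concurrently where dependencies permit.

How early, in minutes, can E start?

181

A waits on its own release at minute 10, so it starts at minute 10 and finishes at 10 + 31 = minute 41.
B cannot begin until A (finishes minute 41, plus 20-minute gap → minute 61). It runs from minute 61 to 61 + 50 = minute 111.
C cannot start until B (finishes minute 111); A (finishes minute 41). The controlling bound is minute 111, so C finishes at 111 + 30 = minute 141.
D has to wait for C (finishes minute 141); B (finishes minute 111). The latest of these is minute 141, so D runs minute 141 to 141 + 25 = minute 166.
E waits on D (finishes minute 166, plus 15-minute gap → minute 181); A (finishes minute 41). The latest of these is minute 181, which is the earliest E can start.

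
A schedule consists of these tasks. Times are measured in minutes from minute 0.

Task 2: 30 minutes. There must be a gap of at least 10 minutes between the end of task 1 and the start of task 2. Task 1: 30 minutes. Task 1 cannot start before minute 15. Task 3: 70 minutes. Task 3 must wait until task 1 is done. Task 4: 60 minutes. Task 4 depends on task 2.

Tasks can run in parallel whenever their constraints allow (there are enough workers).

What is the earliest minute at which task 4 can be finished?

145

Task 1 cannot begin until its own release at minute 15. It runs from minute 15 to 15 + 30 = minute 45.
After task 1 (finishes minute 45, plus 10-minute gap → minute 55), task 2 can start at minute 55 and finishes at minute 85.
Task 4 cannot begin until task 2 (finishes minute 85). It runs from minute 85 to 85 + 60 = minute 145.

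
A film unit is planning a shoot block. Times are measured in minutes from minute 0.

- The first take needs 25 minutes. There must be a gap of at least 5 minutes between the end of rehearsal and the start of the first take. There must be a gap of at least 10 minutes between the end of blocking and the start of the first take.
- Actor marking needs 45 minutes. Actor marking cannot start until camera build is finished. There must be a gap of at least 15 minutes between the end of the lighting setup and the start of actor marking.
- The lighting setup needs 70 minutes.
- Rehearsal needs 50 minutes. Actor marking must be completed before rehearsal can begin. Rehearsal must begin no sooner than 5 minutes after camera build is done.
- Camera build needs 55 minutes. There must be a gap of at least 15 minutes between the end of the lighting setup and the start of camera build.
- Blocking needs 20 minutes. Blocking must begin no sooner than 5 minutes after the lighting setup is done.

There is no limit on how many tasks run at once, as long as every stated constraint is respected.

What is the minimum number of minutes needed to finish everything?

265

Nothing blocks the lighting setup, so it runs from minute 0 to minute 70.
Blocking cannot begin until the lighting setup (finishes minute 70, plus 5-minute gap → minute 75). It runs from minute 75 to 75 + 20 = minute 95.
Camera build cannot begin until the lighting setup (finishes minute 70, plus 15-minute gap → minute 85). It runs from minute 85 to 85 + 55 = minute 140.
Actor marking has to wait for camera build (finishes minute 140); the lighting setup (finishes minute 70, plus 15-minute gap → minute 85). The latest of these is minute 140, so actor marking runs minute 140 to 140 + 45 = minute 185.
Rehearsal cannot start until actor marking (finishes minute 185); camera build (finishes minute 140, plus 5-minute gap → minute 145). The controlling bound is minute 185, so rehearsal finishes at 185 + 50 = minute 235.
The first take cannot start until rehearsal (finishes minute 235, plus 5-minute gap → minute 240); blocking (finishes minute 95, plus 10-minute gap → minute 105). The controlling bound is minute 240, so the first take finishes at 240 + 25 = minute 265.
All tasks are finished once the last one completes. Finish times: The lighting setup at 70, Camera build at 140, Blocking at 95, Actor marking at 185, Rehearsal at 235, The first take at 265. The latest is minute 265.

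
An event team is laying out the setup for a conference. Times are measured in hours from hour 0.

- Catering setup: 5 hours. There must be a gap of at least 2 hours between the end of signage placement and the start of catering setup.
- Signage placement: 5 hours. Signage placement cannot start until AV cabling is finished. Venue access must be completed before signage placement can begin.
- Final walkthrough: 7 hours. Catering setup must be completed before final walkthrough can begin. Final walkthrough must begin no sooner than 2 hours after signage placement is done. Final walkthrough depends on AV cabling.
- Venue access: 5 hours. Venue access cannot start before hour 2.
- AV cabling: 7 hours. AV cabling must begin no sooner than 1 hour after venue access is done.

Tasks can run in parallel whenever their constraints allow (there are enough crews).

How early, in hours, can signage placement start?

15

Venue access waits on its own release at hour 2, so it starts at hour 2 and finishes at 2 + 5 = hour 7.
After venue access (finishes hour 7, plus 1-hour gap → hour 8), AV cabling can start at hour 8 and finishes at hour 15.
Signage placement waits on AV cabling (finishes hour 15); venue access (finishes hour 7). The latest of these is hour 15, which is the earliest signage placement can start.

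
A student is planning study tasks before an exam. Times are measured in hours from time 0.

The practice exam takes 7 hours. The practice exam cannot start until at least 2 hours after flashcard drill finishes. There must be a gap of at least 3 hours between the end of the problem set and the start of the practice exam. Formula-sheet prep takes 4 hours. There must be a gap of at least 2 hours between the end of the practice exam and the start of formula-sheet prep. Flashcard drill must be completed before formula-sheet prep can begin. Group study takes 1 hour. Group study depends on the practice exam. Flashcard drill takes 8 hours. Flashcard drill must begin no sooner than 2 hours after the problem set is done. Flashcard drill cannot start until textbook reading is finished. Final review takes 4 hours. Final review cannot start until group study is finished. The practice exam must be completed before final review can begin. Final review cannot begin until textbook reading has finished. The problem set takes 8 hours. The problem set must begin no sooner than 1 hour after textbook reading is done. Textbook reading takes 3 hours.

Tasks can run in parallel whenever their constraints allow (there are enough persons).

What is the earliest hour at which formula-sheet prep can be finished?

37

Textbook reading can start immediately at hour 0; it finishes at hour 3.
The problem set cannot begin until textbook reading (finishes hour 3, plus 1-hour gap → hour 4). It runs from hour 4 to 4 + 8 = hour 12.
Flashcard drill needs all of the problem set (finishes hour 12, plus 2-hour gap → hour 14); textbook reading (finishes hour 3). That puts its earliest start at hour 14; it finishes at 14 + 8 = hour 22.
The practice exam cannot start until flashcard drill (finishes hour 22, plus 2-hour gap → hour 24); the problem set (finishes hour 12, plus 3-hour gap → hour 15). The controlling bound is hour 24, so the practice exam finishes at 24 + 7 = hour 31.
Formula-sheet prep needs all of the practice exam (finishes hour 31, plus 2-hour gap → hour 33); flashcard drill (finishes hour 22). That puts its earliest start at hour 33; it finishes at 33 + 4 = hour 37.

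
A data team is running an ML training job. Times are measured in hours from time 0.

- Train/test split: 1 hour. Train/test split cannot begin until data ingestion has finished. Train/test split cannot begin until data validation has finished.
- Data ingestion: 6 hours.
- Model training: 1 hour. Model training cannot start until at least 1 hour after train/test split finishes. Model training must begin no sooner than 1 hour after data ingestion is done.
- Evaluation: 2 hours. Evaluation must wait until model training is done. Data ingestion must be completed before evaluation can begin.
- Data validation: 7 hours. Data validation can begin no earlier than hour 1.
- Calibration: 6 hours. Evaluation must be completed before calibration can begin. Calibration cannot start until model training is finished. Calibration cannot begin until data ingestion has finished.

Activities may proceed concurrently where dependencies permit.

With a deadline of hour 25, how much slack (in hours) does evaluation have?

6

Data validation waits on its own release at hour 1, so it starts at hour 1 and finishes at 1 + 7 = hour 8.
Data ingestion has no prerequisites, so it starts at hour 0 and finishes at hour 6.
Train/test split has to wait for data ingestion (finishes hour 6); data validation (finishes hour 8). The latest of these is hour 8, so train/test split runs hour 8 to 8 + 1 = hour 9.
Model training needs all of train/test split (finishes hour 9, plus 1-hour gap → hour 10); data ingestion (finishes hour 6, plus 1-hour gap → hour 7). That puts its earliest start at hour 10; it finishes at 10 + 1 = hour 11.
Evaluation needs all of model training (finishes hour 11); data ingestion (finishes hour 6). That puts its earliest start at hour 11; it finishes at 11 + 2 = hour 13.

Working backward from the deadline:
Calibration has no dependents, so it just needs to finish by hour 25. Starting by 25 − 6 = hour 19 achieves that.
Evaluation has to be done before calibration (must start by hour 19). That means finishing by hour 19, i.e. starting by 19 − 2 = hour 17.
So evaluation can start as early as hour 11 and as late as hour 17, giving 17 − 11 = 6 hours of slack.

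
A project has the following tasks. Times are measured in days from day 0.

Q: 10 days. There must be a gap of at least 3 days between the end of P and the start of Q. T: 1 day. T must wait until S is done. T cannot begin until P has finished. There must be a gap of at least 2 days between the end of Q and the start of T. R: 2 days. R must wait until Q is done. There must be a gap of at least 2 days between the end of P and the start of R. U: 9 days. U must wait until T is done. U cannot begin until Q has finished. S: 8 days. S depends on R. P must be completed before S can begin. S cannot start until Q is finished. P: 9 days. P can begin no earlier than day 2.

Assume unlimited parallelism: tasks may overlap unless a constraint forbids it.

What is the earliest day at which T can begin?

P cannot begin until its own release at day 2. It runs from day 2 to 2 + 9 = day 11.
Q cannot begin until P (finishes day 11, plus 3-day gap → day 14). It runs from day 14 to 14 + 10 = day 24.
R cannot start until Q (finishes day 24); P (finishes day 11, plus 2-day gap → day 13). The controlling bound is day 24, so R finishes at 24 + 2 = day 26.
S has to wait for R (finishes day 26); P (finishes day 11); Q (finishes day 24). The latest of these is day 26, so S runs day 26 to 26 + 8 = day 34.
T waits on S (finishes day 34); P (finishes day 11); Q (finishes day 24, plus 2-day gap → day 26). The latest of these is day 34, which is the earliest T can start.

34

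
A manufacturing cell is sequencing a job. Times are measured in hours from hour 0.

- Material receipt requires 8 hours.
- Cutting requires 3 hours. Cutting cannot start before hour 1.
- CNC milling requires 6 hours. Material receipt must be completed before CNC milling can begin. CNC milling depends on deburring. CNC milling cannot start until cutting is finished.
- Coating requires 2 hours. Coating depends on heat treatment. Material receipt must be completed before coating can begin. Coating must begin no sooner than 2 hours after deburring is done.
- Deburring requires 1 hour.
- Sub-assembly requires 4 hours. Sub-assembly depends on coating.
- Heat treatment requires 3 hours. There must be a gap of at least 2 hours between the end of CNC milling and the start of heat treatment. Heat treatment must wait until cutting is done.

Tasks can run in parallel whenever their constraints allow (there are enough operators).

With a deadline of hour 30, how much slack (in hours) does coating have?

Deburring can start immediately at hour 0; it finishes at hour 1.
After its own release at hour 1, cutting can start at hour 1 and finishes at hour 4.
Material receipt has no prerequisites, so it starts at hour 0 and finishes at hour 8.
CNC milling cannot start until material receipt (finishes hour 8); deburring (finishes hour 1); cutting (finishes hour 4). The controlling bound is hour 8, so CNC milling finishes at 8 + 6 = hour 14.
Heat treatment has to wait for CNC milling (finishes hour 14, plus 2-hour gap → hour 16); cutting (finishes hour 4). The latest of these is hour 16, so heat treatment runs hour 16 to 16 + 3 = hour 19.
Coating cannot start until heat treatment (finishes hour 19); material receipt (finishes hour 8); deburring (finishes hour 1, plus 2-hour gap → hour 3). The controlling bound is hour 19, so coating finishes at 19 + 2 = hour 21.

Working backward from the deadline:
Sub-assembly has no dependents, so it just needs to finish by hour 30. Starting by 30 − 4 = hour 26 achieves that.
Coating must finish before sub-assembly (must start by hour 26). With a 2-hour duration, coating must start by 26 − 2 = hour 24.
So coating can start as early as hour 19 and as late as hour 24, giving 24 − 19 = 5 hours of slack.

5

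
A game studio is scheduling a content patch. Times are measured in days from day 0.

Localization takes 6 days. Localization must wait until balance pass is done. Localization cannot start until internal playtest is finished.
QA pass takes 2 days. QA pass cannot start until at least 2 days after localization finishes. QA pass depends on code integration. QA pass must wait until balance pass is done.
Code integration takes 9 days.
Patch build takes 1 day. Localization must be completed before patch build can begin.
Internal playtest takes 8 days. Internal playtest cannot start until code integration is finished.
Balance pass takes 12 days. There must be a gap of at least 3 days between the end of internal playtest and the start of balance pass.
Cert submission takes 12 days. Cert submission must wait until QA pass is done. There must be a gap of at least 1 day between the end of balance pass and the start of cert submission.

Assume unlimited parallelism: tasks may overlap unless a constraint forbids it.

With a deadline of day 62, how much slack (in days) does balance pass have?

Nothing blocks code integration, so it runs from day 0 to day 9.
Internal playtest cannot begin until code integration (finishes day 9). It runs from day 9 to 9 + 8 = day 17.
Balance pass cannot begin until internal playtest (finishes day 17, plus 3-day gap → day 20). It runs from day 20 to 20 + 12 = day 32.

Working backward from the deadline:
Cert submission has no dependents, so it just needs to finish by day 62. Starting by 62 − 12 = day 50 achieves that.
Since cert submission (must start by day 50) depends on it, QA pass must finish by day 50. Backing off its 2-day duration gives a latest start of day 48.
Nothing follows patch build; the deadline of day 62 is its only limit. It must start by 62 − 1 = day 61.
For localization: QA pass (must start by day 48, minus 2-day gap → day 46); patch build (must start by day 61). The most restrictive is day 46; with a 6-day duration, localization must start by day 40.
Balance pass feeds localization (must start by day 40); QA pass (must start by day 48); cert submission (must start by day 50, minus 1-day gap → day 49). Taking the minimum, balance pass must finish by day 40 and start by 40 − 12 = day 28.
So balance pass can start as early as day 20 and as late as day 28, giving 28 − 20 = 8 days of slack.

8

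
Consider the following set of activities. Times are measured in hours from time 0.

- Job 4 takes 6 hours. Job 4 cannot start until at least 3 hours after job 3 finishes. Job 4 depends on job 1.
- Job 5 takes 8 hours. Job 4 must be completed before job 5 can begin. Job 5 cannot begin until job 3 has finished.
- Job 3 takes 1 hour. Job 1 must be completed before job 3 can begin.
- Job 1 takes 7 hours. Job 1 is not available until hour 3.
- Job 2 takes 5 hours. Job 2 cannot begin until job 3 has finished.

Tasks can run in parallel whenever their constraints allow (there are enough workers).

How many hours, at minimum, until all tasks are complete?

Job 1 waits on its own release at hour 3, so it starts at hour 3 and finishes at 3 + 7 = hour 10.
Job 3 cannot begin until job 1 (finishes hour 10). It runs from hour 10 to 10 + 1 = hour 11.
Job 4 has to wait for job 3 (finishes hour 11, plus 3-hour gap → hour 14); job 1 (finishes hour 10). The latest of these is hour 14, so job 4 runs hour 14 to 14 + 6 = hour 20.
Job 5 cannot start until job 4 (finishes hour 20); job 3 (finishes hour 11). The controlling bound is hour 20, so job 5 finishes at 20 + 8 = hour 28.
Job 2 waits on job 3 (finishes hour 11), so it starts at hour 11 and finishes at 11 + 5 = hour 16.
All tasks are finished once the last one completes. Finish times: Job 1 at 10, Job 2 at 16, Job 3 at 11, Job 4 at 20, Job 5 at 28. The latest is hour 28.

28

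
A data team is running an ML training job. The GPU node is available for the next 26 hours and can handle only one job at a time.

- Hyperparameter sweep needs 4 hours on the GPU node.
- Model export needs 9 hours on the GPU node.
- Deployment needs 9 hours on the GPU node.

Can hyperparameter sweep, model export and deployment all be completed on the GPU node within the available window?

Running back to back, the jobs need 4 + 9 + 9 = 22 hours on the GPU node.
Since 22 ≤ 26, they fit within the window.

Yes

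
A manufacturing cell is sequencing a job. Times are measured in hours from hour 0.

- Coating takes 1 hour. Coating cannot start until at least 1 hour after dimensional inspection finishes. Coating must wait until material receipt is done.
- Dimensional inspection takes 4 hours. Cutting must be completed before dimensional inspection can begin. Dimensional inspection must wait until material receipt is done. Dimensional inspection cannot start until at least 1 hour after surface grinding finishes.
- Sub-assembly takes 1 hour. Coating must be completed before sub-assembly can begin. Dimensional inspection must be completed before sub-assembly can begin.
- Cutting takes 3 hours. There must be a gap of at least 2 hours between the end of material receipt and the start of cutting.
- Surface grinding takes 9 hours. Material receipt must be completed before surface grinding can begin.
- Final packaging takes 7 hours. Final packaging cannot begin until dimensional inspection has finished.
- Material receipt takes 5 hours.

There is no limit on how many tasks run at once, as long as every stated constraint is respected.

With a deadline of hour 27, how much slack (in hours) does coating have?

5

Material receipt can start immediately at hour 0; it finishes at hour 5.
After material receipt (finishes hour 5), surface grinding can start at hour 5 and finishes at hour 14.
Cutting cannot begin until material receipt (finishes hour 5, plus 2-hour gap → hour 7). It runs from hour 7 to 7 + 3 = hour 10.
Dimensional inspection cannot start until cutting (finishes hour 10); material receipt (finishes hour 5); surface grinding (finishes hour 14, plus 1-hour gap → hour 15). The controlling bound is hour 15, so dimensional inspection finishes at 15 + 4 = hour 19.
Coating cannot start until dimensional inspection (finishes hour 19, plus 1-hour gap → hour 20); material receipt (finishes hour 5). The controlling bound is hour 20, so coating finishes at 20 + 1 = hour 21.

Working backward from the deadline:
Sub-assembly has no dependents, so it just needs to finish by hour 27. Starting by 27 − 1 = hour 26 achieves that.
Coating has to be done before sub-assembly (must start by hour 26). That means finishing by hour 26, i.e. starting by 26 − 1 = hour 25.
So coating can start as early as hour 20 and as late as hour 25, giving 25 − 20 = 5 hours of slack.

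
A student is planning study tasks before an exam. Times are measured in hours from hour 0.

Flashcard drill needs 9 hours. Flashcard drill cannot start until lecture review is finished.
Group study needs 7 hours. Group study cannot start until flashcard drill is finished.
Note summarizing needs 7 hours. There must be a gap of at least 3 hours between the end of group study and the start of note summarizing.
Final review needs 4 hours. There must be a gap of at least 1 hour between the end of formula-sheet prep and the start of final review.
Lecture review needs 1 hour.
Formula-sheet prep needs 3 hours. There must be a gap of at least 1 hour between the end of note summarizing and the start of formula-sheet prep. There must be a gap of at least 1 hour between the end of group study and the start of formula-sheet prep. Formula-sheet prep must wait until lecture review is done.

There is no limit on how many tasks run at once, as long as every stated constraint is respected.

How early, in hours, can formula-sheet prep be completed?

Nothing blocks lecture review, so it runs from hour 0 to hour 1.
After lecture review (finishes hour 1), flashcard drill can start at hour 1 and finishes at hour 10.
After flashcard drill (finishes hour 10), group study can start at hour 10 and finishes at hour 17.
Note summarizing cannot begin until group study (finishes hour 17, plus 3-hour gap → hour 20). It runs from hour 20 to 20 + 7 = hour 27.
Formula-sheet prep has to wait for note summarizing (finishes hour 27, plus 1-hour gap → hour 28); group study (finishes hour 17, plus 1-hour gap → hour 18); lecture review (finishes hour 1). The latest of these is hour 28, so formula-sheet prep runs hour 28 to 28 + 3 = hour 31.

31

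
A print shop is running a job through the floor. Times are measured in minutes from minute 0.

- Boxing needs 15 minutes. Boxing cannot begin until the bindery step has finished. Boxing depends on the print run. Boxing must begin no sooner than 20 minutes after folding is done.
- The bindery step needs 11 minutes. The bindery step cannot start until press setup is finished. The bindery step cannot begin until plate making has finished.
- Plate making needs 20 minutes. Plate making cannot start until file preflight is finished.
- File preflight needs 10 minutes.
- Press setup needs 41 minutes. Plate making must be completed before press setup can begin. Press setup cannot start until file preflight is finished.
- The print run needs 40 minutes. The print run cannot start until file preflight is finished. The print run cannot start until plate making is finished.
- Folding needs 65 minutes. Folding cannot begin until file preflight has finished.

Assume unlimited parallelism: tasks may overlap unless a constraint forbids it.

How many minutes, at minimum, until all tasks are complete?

Nothing blocks file preflight, so it runs from minute 0 to minute 10.
Folding cannot begin until file preflight (finishes minute 10). It runs from minute 10 to 10 + 65 = minute 75.
Plate making cannot begin until file preflight (finishes minute 10). It runs from minute 10 to 10 + 20 = minute 30.
The print run has to wait for file preflight (finishes minute 10); plate making (finishes minute 30). The latest of these is minute 30, so the print run runs minute 30 to 30 + 40 = minute 70.
Press setup has to wait for plate making (finishes minute 30); file preflight (finishes minute 10). The latest of these is minute 30, so press setup runs minute 30 to 30 + 41 = minute 71.
For the bindery step: press setup (finishes minute 71); plate making (finishes minute 30). Taking the maximum gives a start of minute 71, and it finishes at 71 + 11 = minute 82.
Boxing has to wait for the bindery step (finishes minute 82); the print run (finishes minute 70); folding (finishes minute 75, plus 20-minute gap → minute 95). The latest of these is minute 95, so boxing runs minute 95 to 95 + 15 = minute 110.
All tasks are finished once the last one completes. Finish times: File preflight at 10, Plate making at 30, Press setup at 71, The print run at 70, Folding at 75, The bindery step at 82, Boxing at 110. The latest is minute 110.

110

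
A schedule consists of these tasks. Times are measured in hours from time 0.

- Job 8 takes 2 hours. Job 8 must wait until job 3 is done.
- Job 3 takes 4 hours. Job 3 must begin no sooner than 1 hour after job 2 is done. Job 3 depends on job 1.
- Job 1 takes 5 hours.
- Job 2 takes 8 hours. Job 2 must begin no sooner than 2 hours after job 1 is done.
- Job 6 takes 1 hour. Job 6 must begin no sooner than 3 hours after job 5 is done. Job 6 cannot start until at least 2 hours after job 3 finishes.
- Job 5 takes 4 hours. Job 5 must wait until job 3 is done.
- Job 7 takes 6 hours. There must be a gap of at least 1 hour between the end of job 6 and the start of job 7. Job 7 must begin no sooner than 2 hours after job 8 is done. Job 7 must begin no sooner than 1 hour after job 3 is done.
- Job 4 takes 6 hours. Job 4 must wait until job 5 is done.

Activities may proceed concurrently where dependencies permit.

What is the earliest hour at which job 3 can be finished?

Job 1 can start immediately at hour 0; it finishes at hour 5.
Job 2 waits on job 1 (finishes hour 5, plus 2-hour gap → hour 7), so it starts at hour 7 and finishes at 7 + 8 = hour 15.
For job 3: job 2 (finishes hour 15, plus 1-hour gap → hour 16); job 1 (finishes hour 5). Taking the maximum gives a start of hour 16, and it finishes at 16 + 4 = hour 20.

20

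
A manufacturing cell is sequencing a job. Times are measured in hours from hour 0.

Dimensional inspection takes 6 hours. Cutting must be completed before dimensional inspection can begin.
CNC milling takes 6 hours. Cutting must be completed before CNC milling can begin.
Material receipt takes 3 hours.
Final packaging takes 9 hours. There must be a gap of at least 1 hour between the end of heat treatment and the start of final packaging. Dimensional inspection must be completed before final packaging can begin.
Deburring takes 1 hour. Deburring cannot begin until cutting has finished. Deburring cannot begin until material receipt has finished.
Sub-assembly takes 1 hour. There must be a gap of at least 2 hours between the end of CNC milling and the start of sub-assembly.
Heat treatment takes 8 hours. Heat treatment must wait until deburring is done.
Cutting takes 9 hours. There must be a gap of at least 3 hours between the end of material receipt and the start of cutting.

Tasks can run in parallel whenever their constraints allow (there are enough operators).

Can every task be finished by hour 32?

No

Material receipt has no prerequisites, so it starts at hour 0 and finishes at hour 3.
Cutting cannot begin until material receipt (finishes hour 3, plus 3-hour gap → hour 6). It runs from hour 6 to 6 + 9 = hour 15.
Dimensional inspection cannot begin until cutting (finishes hour 15). It runs from hour 15 to 15 + 6 = hour 21.
After cutting (finishes hour 15), CNC milling can start at hour 15 and finishes at hour 21.
After CNC milling (finishes hour 21, plus 2-hour gap → hour 23), sub-assembly can start at hour 23 and finishes at hour 24.
Deburring has to wait for cutting (finishes hour 15); material receipt (finishes hour 3). The latest of these is hour 15, so deburring runs hour 15 to 15 + 1 = hour 16.
After deburring (finishes hour 16), heat treatment can start at hour 16 and finishes at hour 24.
Final packaging needs all of heat treatment (finishes hour 24, plus 1-hour gap → hour 25); dimensional inspection (finishes hour 21). That puts its earliest start at hour 25; it finishes at 25 + 9 = hour 34.
The earliest everything can be done is hour 34, which is after the deadline of 32, so it is not possible.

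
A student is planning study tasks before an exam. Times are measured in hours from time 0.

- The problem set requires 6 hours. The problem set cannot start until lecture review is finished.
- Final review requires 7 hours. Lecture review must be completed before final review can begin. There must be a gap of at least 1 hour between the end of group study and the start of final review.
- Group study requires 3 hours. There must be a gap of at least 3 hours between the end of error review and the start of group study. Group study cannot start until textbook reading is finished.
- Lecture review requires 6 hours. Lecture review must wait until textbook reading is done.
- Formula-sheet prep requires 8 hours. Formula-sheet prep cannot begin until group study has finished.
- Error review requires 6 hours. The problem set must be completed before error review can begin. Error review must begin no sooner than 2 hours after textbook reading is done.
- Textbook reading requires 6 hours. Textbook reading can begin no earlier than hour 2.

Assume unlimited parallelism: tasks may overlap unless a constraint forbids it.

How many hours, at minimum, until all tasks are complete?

Textbook reading cannot begin until its own release at hour 2. It runs from hour 2 to 2 + 6 = hour 8.
Lecture review cannot begin until textbook reading (finishes hour 8). It runs from hour 8 to 8 + 6 = hour 14.
The problem set waits on lecture review (finishes hour 14), so it starts at hour 14 and finishes at 14 + 6 = hour 20.
Error review cannot start until the problem set (finishes hour 20); textbook reading (finishes hour 8, plus 2-hour gap → hour 10). The controlling bound is hour 20, so error review finishes at 20 + 6 = hour 26.
Group study has to wait for error review (finishes hour 26, plus 3-hour gap → hour 29); textbook reading (finishes hour 8). The latest of these is hour 29, so group study runs hour 29 to 29 + 3 = hour 32.
Final review cannot start until lecture review (finishes hour 14); group study (finishes hour 32, plus 1-hour gap → hour 33). The controlling bound is hour 33, so final review finishes at 33 + 7 = hour 40.
After group study (finishes hour 32), formula-sheet prep can start at hour 32 and finishes at hour 40.
All tasks are finished once the last one completes. Finish times: Textbook reading at 8, Lecture review at 14, The problem set at 20, Error review at 26, Group study at 32, Formula-sheet prep at 40, Final review at 40. The latest is hour 40.

40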